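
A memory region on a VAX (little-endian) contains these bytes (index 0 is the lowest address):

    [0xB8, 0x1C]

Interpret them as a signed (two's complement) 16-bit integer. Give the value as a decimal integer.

In little-endian order the low byte comes first in memory.
Reassemble most-significant byte first: 1C B8 → 0x1CB8.
0x1CB8 = 7352.

7352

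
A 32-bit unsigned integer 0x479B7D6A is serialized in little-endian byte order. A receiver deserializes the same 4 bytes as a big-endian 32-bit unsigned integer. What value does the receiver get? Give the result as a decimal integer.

Stored little-endian, the bytes at ascending addresses are 6A 7D 9B 47.
Read back as big-endian, the last byte is least significant, giving 0x6A7D9B47.
0x6A7D9B47 = 1786616647.

1786616647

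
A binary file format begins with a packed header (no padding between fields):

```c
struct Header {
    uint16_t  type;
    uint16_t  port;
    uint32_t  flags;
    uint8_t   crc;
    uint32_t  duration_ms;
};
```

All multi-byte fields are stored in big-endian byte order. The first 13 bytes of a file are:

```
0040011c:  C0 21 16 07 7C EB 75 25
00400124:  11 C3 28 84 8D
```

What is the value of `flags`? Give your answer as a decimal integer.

2095805733

`flags` follows `type` (2 B), `port` (2 B), so it starts at offset 2 + 2 = 4 and occupies 4 bytes.
Bytes at offsets 4..7: 7C EB 75 25.
In big-endian order the high byte comes first in memory.
The bytes are already most-significant first: 0x7CEB7525.
0x7CEB7525 = 2095805733.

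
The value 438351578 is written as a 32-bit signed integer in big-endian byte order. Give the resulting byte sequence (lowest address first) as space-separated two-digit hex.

438351578 in hexadecimal, padded to 32 bits, is 0x1A20B6DA.
Split into bytes (most-significant first): 1A 20 B6 DA.
Big-endian stores the most-significant byte at the lowest address.
So the memory order matches the most-significant-first order: 1A 20 B6 DA.

1A 20 B6 DA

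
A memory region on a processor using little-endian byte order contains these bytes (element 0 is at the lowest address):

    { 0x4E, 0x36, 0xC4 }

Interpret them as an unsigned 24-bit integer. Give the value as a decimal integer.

Little-endian: lowest address holds the least-significant byte.
Reassemble most-significant byte first: C4 36 4E → 0xC4364E.
0xC4364E = 12858958.

12858958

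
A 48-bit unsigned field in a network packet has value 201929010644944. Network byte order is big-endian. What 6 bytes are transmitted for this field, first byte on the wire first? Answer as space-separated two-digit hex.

B7 A7 42 F3 07 D0

201929010644944 in hexadecimal, padded to 48 bits, is 0xB7A742F307D0.
Split into bytes (most-significant first): B7 A7 42 F3 07 D0.
In big-endian order the high byte comes first in memory.
So the memory order matches the most-significant-first order: B7 A7 42 F3 07 D0.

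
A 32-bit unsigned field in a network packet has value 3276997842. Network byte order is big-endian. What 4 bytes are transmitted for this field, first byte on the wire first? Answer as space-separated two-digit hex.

3276997842 in hexadecimal, padded to 32 bits, is 0xC35304D2.
Split into bytes (most-significant first): C3 53 04 D2.
Big-endian: lowest address holds the most-significant byte.
So the memory order matches the most-significant-first order: C3 53 04 D2.

C3 53 04 D2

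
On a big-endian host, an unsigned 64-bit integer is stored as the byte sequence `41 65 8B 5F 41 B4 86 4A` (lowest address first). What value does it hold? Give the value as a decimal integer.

4712325826353595978

Big-endian stores the most-significant byte at the lowest address.
The bytes are already most-significant first: 0x41658B5F41B4864A.
0x41658B5F41B4864A = 4712325826353595978.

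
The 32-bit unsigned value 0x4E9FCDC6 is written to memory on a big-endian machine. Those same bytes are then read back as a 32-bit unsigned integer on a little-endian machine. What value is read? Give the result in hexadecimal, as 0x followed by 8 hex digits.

0xC6CD9F4E

Stored big-endian, the bytes at ascending addresses are 4E 9F CD C6.
Read back as little-endian, the first byte is least significant, giving 0xC6CD9F4E.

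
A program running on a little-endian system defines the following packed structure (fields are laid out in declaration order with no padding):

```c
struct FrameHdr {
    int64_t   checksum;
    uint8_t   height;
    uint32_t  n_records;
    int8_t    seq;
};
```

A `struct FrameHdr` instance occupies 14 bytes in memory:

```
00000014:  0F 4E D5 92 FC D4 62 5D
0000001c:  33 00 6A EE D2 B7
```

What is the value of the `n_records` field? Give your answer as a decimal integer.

`n_records` follows `checksum` (8 B), `height` (1 B), so it starts at offset 8 + 1 = 9 and occupies 4 bytes.
Bytes at offsets 9..12: 00 6A EE D2.
Little-endian stores the least-significant byte at the lowest address.
Reassemble most-significant byte first: D2 EE 6A 00 → 0xD2EE6A00.
0xD2EE6A00 = 3538840064.

3538840064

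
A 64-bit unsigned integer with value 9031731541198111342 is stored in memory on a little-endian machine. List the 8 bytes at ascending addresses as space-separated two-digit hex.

6E 02 CE 0B FC 27 57 7D

9031731541198111342 in hexadecimal, padded to 64 bits, is 0x7D5727FC0BCE026E.
Split into bytes (most-significant first): 7D 57 27 FC 0B CE 02 6E.
Little-endian: lowest address holds the least-significant byte.
So at ascending addresses the bytes are 6E 02 CE 0B FC 27 57 7D.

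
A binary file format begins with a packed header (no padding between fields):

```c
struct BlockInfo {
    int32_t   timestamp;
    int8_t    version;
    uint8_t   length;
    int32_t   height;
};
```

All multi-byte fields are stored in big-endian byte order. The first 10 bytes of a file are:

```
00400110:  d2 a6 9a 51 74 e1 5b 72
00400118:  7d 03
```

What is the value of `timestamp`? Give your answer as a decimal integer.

`timestamp` is the first field, at byte offset 0, occupying 4 bytes.
Bytes at offsets 0..3: D2 A6 9A 51.
Big-endian stores the most-significant byte at the lowest address.
The bytes are already most-significant first: 0xD2A69A51.
Top bit is set, so as a signed 32-bit value this is 0xD2A69A51 − 2^32 = -760833455.

-760833455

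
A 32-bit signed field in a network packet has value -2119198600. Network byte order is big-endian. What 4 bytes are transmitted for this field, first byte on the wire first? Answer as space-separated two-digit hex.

81 AF 98 78

Two's complement of -2119198600 in 32 bits: 2119198600 = 0x7E506788; invert → 0x81AF9877; add 1 → 0x81AF9878.
Split into bytes (most-significant first): 81 AF 98 78.
Big-endian stores the most-significant byte at the lowest address.
So the memory order matches the most-significant-first order: 81 AF 98 78.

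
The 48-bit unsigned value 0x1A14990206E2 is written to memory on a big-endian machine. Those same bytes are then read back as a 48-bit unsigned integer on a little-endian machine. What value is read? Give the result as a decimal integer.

248515441267738

Stored big-endian, the bytes at ascending addresses are 1A 14 99 02 06 E2.
Read back as little-endian, the first byte is least significant, giving 0xE2060299141A.
0xE2060299141A = 248515441267738.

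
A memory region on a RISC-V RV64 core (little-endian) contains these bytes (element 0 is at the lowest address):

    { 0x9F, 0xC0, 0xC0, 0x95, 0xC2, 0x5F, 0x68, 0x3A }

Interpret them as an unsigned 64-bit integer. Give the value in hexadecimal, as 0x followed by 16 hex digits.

0x3A685FC295C0C09F

Little-endian stores the least-significant byte at the lowest address.
Reassemble most-significant byte first: 3A 68 5F C2 95 C0 C0 9F → 0x3A685FC295C0C09F.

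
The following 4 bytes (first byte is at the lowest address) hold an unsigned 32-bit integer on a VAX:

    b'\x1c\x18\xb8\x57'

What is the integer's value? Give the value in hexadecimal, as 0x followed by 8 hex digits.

In little-endian order the low byte comes first in memory.
Reassemble most-significant byte first: 57 B8 18 1C → 0x57B8181C.

0x57B8181C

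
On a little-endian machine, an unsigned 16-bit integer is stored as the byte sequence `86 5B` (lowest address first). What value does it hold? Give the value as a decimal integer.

23430

Little-endian stores the least-significant byte at the lowest address.
Reassemble most-significant byte first: 5B 86 → 0x5B86.
0x5B86 = 23430.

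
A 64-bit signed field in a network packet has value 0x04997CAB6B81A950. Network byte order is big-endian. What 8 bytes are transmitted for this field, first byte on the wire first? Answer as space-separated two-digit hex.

04 99 7C AB 6B 81 A9 50

Split into bytes (most-significant first): 04 99 7C AB 6B 81 A9 50.
In big-endian order the high byte comes first in memory.
So the memory order matches the most-significant-first order: 04 99 7C AB 6B 81 A9 50.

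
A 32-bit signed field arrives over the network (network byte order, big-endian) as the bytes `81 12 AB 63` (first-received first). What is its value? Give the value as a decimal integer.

-2129482909

Big-endian: lowest address holds the most-significant byte.
The bytes are already most-significant first: 0x8112AB63.
Top bit is set, so as a signed 32-bit value this is 0x8112AB63 − 2^32 = -2129482909.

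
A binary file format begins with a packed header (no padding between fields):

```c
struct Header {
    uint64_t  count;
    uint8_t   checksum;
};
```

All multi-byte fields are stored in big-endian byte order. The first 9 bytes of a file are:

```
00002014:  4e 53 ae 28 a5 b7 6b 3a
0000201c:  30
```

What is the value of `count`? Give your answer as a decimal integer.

`count` is the first field, at byte offset 0, occupying 8 bytes.
Bytes at offsets 0..7: 4E 53 AE 28 A5 B7 6B 3A.
In big-endian order the high byte comes first in memory.
The bytes are already most-significant first: 0x4E53AE28A5B76B3A.
0x4E53AE28A5B76B3A = 5644046247627549498.

5644046247627549498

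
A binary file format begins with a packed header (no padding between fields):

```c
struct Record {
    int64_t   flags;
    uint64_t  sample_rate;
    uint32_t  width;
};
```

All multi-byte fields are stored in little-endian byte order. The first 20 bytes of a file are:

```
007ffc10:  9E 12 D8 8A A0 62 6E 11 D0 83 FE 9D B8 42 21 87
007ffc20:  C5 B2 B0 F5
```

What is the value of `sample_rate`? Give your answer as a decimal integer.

9737137230043841488

`sample_rate` follows `flags` (8 bytes), so it starts at byte offset 8 and occupies 8 bytes.
Bytes at offsets 8..15: D0 83 FE 9D B8 42 21 87.
Little-endian stores the least-significant byte at the lowest address.
Reassemble most-significant byte first: 87 21 42 B8 9D FE 83 D0 → 0x872142B89DFE83D0.
0x872142B89DFE83D0 = 9737137230043841488.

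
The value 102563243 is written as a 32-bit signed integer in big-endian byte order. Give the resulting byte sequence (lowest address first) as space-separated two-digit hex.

06 1C FD AB

102563243 in hexadecimal, padded to 32 bits, is 0x061CFDAB.
Split into bytes (most-significant first): 06 1C FD AB.
Big-endian: lowest address holds the most-significant byte.
So the memory order matches the most-significant-first order: 06 1C FD AB.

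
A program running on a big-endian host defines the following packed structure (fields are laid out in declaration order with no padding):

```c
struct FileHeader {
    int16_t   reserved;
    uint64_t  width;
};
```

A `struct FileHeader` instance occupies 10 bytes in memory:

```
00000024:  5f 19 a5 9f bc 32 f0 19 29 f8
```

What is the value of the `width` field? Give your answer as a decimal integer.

`width` follows `reserved` (2 bytes), so it starts at byte offset 2 and occupies 8 bytes.
Bytes at offsets 2..9: A5 9F BC 32 F0 19 29 F8.
Big-endian stores the most-significant byte at the lowest address.
The bytes are already most-significant first: 0xA59FBC32F01929F8.
0xA59FBC32F01929F8 = 11934464464517671416.

11934464464517671416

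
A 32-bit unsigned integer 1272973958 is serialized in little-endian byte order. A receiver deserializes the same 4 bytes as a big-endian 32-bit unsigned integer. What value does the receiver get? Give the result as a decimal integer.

1272973958 in 32-bit hexadecimal is 0x4BE00A86.
Stored little-endian, the bytes at ascending addresses are 86 0A E0 4B.
Read back as big-endian, the last byte is least significant, giving 0x860AE04B.
0x860AE04B = 2248859723.

2248859723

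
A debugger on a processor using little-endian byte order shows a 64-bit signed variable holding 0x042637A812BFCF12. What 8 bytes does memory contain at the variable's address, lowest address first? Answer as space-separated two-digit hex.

12 CF BF 12 A8 37 26 04

Split into bytes (most-significant first): 04 26 37 A8 12 BF CF 12.
In little-endian order the low byte comes first in memory.
So at ascending addresses the bytes are 12 CF BF 12 A8 37 26 04.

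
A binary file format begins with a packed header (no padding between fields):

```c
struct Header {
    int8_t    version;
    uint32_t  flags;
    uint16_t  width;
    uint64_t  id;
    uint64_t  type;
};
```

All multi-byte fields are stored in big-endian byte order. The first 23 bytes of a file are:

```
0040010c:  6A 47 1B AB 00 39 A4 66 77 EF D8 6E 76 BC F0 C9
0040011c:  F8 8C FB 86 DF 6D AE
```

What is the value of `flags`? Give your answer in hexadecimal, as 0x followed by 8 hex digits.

0x471BAB00

`flags` follows `version` (1 byte), so it starts at byte offset 1 and occupies 4 bytes.
Bytes at offsets 1..4: 47 1B AB 00.
Big-endian: lowest address holds the most-significant byte.
The bytes are already most-significant first: 0x471BAB00.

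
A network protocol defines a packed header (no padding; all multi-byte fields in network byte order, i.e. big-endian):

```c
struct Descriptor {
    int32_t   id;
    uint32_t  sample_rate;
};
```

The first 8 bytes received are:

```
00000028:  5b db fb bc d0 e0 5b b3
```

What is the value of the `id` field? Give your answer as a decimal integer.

1541143484

`id` is the first field, at byte offset 0, occupying 4 bytes.
Bytes at offsets 0..3: 5B DB FB BC.
In big-endian order the high byte comes first in memory.
The bytes are already most-significant first: 0x5BDBFBBC.
0x5BDBFBBC = 1541143484.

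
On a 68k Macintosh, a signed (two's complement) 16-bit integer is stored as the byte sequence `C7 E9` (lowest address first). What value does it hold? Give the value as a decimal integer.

In big-endian order the high byte comes first in memory.
The bytes are already most-significant first: 0xC7E9.
Top bit is set, so as a signed 16-bit value this is 0xC7E9 − 2^16 = -14359.

-14359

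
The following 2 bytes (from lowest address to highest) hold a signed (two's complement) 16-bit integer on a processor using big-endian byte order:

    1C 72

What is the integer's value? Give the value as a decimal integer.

7282

Big-endian stores the most-significant byte at the lowest address.
The bytes are already most-significant first: 0x1C72.
0x1C72 = 7282.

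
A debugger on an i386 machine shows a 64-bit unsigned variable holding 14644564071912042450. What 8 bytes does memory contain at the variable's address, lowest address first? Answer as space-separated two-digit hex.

D2 EF C3 E4 6E F1 3B CB

14644564071912042450 in hexadecimal, padded to 64 bits, is 0xCB3BF16EE4C3EFD2.
Split into bytes (most-significant first): CB 3B F1 6E E4 C3 EF D2.
In little-endian order the low byte comes first in memory.
So at ascending addresses the bytes are D2 EF C3 E4 6E F1 3B CB.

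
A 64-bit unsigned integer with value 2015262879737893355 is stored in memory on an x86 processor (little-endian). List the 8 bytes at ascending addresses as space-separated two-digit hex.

EB D1 CE 6B E9 A6 F7 1B

2015262879737893355 in hexadecimal, padded to 64 bits, is 0x1BF7A6E96BCED1EB.
Split into bytes (most-significant first): 1B F7 A6 E9 6B CE D1 EB.
Little-endian: lowest address holds the least-significant byte.
So at ascending addresses the bytes are EB D1 CE 6B E9 A6 F7 1B.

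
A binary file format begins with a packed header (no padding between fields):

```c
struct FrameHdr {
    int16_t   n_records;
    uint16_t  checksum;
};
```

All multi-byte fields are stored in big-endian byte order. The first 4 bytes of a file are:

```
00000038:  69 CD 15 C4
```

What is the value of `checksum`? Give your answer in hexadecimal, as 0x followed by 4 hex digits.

0x15C4

`checksum` follows `n_records` (2 bytes), so it starts at byte offset 2 and occupies 2 bytes.
Bytes at offsets 2..3: 15 C4.
Big-endian: lowest address holds the most-significant byte.
The bytes are already most-significant first: 0x15C4.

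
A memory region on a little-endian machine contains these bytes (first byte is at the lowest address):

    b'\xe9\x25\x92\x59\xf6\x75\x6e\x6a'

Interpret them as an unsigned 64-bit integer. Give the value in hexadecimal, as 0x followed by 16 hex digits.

0x6A6E75F6599225E9

Little-endian stores the least-significant byte at the lowest address.
Reassemble most-significant byte first: 6A 6E 75 F6 59 92 25 E9 → 0x6A6E75F6599225E9.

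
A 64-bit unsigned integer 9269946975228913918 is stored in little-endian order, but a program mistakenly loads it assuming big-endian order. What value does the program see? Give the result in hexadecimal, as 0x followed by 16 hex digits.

0xFEE839E1A877A580

9269946975228913918 in 64-bit hexadecimal is 0x80A577A8E139E8FE.
Stored little-endian, the bytes at ascending addresses are FE E8 39 E1 A8 77 A5 80.
Read back as big-endian, the last byte is least significant, giving 0xFEE839E1A877A580.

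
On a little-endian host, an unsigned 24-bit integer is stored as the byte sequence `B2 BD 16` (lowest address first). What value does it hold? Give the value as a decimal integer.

1490354

In little-endian order the low byte comes first in memory.
Reassemble most-significant byte first: 16 BD B2 → 0x16BDB2.
0x16BDB2 = 1490354.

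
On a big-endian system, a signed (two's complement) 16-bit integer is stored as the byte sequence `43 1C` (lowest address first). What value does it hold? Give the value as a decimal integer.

In big-endian order the high byte comes first in memory.
The bytes are already most-significant first: 0x431C.
0x431C = 17180.

17180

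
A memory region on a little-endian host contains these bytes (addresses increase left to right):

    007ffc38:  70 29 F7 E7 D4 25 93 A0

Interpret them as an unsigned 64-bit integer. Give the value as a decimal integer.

In little-endian order the low byte comes first in memory.
Reassemble most-significant byte first: A0 93 25 D4 E7 F7 29 70 → 0xA09325D4E7F72970.
0xA09325D4E7F72970 = 11570633463999965552.

11570633463999965552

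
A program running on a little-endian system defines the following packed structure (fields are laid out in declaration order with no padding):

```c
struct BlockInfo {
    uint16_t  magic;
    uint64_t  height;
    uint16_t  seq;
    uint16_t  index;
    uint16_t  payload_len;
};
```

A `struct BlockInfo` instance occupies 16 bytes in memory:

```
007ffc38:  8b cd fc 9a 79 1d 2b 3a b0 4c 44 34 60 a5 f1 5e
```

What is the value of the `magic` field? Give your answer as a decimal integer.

`magic` is the first field, at byte offset 0, occupying 2 bytes.
Bytes at offsets 0..1: 8B CD.
Little-endian: lowest address holds the least-significant byte.
Reassemble most-significant byte first: CD 8B → 0xCD8B.
0xCD8B = 52619.

52619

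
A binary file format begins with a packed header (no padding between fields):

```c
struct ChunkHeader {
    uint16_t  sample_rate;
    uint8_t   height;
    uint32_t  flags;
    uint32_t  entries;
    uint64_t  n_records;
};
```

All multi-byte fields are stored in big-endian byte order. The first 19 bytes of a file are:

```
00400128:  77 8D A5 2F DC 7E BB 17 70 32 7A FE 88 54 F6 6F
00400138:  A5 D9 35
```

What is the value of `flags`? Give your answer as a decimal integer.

`flags` follows `sample_rate` (2 B), `height` (1 B), so it starts at offset 2 + 1 = 3 and occupies 4 bytes.
Bytes at offsets 3..6: 2F DC 7E BB.
Big-endian stores the most-significant byte at the lowest address.
The bytes are already most-significant first: 0x2FDC7EBB.
0x2FDC7EBB = 802979515.

802979515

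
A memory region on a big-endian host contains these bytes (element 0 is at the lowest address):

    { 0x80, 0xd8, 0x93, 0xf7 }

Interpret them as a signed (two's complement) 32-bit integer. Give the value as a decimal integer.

Big-endian: lowest address holds the most-significant byte.
The bytes are already most-significant first: 0x80D893F7.
Top bit is set, so as a signed 32-bit value this is 0x80D893F7 − 2^32 = -2133289993.

-2133289993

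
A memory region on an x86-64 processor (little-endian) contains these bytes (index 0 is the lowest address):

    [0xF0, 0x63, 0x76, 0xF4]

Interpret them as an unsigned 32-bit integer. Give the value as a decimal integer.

In little-endian order the low byte comes first in memory.
Reassemble most-significant byte first: F4 76 63 F0 → 0xF47663F0.
0xF47663F0 = 4101399536.

4101399536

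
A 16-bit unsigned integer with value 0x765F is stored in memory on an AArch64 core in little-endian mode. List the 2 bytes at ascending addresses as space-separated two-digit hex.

Split into bytes (most-significant first): 76 5F.
Little-endian stores the least-significant byte at the lowest address.
So at ascending addresses the bytes are 5F 76.

5F 76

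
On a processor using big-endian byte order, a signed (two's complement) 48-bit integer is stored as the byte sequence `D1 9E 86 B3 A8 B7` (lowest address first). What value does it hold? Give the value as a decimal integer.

-50996181751625

Big-endian: lowest address holds the most-significant byte.
The bytes are already most-significant first: 0xD19E86B3A8B7.
Top bit is set, so as a signed 48-bit value this is 0xD19E86B3A8B7 − 2^48 = -50996181751625.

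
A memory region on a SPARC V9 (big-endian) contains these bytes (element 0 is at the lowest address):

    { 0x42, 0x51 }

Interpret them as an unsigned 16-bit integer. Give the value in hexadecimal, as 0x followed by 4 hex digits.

Big-endian: lowest address holds the most-significant byte.
The bytes are already most-significant first: 0x4251.

0x4251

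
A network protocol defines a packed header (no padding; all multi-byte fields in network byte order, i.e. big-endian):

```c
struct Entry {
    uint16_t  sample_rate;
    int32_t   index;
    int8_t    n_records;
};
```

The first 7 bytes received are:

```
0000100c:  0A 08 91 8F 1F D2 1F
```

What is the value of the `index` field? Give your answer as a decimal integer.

-1852891182

`index` follows `sample_rate` (2 bytes), so it starts at byte offset 2 and occupies 4 bytes.
Bytes at offsets 2..5: 91 8F 1F D2.
Big-endian stores the most-significant byte at the lowest address.
The bytes are already most-significant first: 0x918F1FD2.
Top bit is set, so as a signed 32-bit value this is 0x918F1FD2 − 2^32 = -1852891182.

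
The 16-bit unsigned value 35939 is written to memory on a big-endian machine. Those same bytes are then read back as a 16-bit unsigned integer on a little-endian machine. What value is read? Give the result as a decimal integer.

35939 in 16-bit hexadecimal is 0x8C63.
Stored big-endian, the bytes at ascending addresses are 8C 63.
Read back as little-endian, the first byte is least significant, giving 0x638C.
0x638C = 25484.

25484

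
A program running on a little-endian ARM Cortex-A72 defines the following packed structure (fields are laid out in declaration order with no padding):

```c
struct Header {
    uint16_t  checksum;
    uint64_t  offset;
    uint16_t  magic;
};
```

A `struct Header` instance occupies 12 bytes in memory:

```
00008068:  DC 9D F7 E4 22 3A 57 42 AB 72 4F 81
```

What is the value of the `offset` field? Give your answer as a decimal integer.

`offset` follows `checksum` (2 bytes), so it starts at byte offset 2 and occupies 8 bytes.
Bytes at offsets 2..9: F7 E4 22 3A 57 42 AB 72.
Little-endian stores the least-significant byte at the lowest address.
Reassemble most-significant byte first: 72 AB 42 57 3A 22 E4 F7 → 0x72AB42573A22E4F7.
0x72AB42573A22E4F7 = 8262770883746260215.

8262770883746260215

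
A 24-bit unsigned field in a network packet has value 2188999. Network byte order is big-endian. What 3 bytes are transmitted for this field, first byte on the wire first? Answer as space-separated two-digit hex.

2188999 in hexadecimal, padded to 24 bits, is 0x2166C7.
Split into bytes (most-significant first): 21 66 C7.
Big-endian: lowest address holds the most-significant byte.
So the memory order matches the most-significant-first order: 21 66 C7.

21 66 C7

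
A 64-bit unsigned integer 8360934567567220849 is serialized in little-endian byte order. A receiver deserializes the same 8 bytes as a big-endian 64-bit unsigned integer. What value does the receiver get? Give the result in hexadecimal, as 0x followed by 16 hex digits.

8360934567567220849 in 64-bit hexadecimal is 0x740801B0EA20E071.
Stored little-endian, the bytes at ascending addresses are 71 E0 20 EA B0 01 08 74.
Read back as big-endian, the last byte is least significant, giving 0x71E020EAB0010874.

0x71E020EAB0010874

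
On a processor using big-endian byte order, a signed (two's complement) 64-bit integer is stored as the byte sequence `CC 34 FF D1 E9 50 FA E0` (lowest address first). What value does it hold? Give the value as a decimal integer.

-3732076914155652384

Big-endian: lowest address holds the most-significant byte.
The bytes are already most-significant first: 0xCC34FFD1E950FAE0.
Top bit is set, so as a signed 64-bit value this is 0xCC34FFD1E950FAE0 − 2^64 = -3732076914155652384.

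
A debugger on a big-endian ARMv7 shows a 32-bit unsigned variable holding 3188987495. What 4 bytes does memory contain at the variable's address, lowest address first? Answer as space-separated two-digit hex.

3188987495 in hexadecimal, padded to 32 bits, is 0xBE141667.
Split into bytes (most-significant first): BE 14 16 67.
Big-endian stores the most-significant byte at the lowest address.
So the memory order matches the most-significant-first order: BE 14 16 67.

BE 14 16 67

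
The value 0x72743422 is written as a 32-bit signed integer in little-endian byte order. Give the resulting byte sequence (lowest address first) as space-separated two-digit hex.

Split into bytes (most-significant first): 72 74 34 22.
In little-endian order the low byte comes first in memory.
So at ascending addresses the bytes are 22 34 74 72.

22 34 74 72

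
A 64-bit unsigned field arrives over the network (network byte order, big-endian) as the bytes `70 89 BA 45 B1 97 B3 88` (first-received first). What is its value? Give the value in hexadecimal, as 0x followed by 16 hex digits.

0x7089BA45B197B388

Big-endian stores the most-significant byte at the lowest address.
The bytes are already most-significant first: 0x7089BA45B197B388.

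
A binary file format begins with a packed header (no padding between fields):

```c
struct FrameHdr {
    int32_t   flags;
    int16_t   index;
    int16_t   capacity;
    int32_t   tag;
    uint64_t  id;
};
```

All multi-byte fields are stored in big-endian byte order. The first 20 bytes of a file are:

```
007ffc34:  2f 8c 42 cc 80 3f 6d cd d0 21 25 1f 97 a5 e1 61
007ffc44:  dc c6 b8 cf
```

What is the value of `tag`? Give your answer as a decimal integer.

-803134177

`tag` follows `flags` (4 B), `index` (2 B), `capacity` (2 B), so it starts at offset 4 + 2 + 2 = 8 and occupies 4 bytes.
Bytes at offsets 8..11: D0 21 25 1F.
In big-endian order the high byte comes first in memory.
The bytes are already most-significant first: 0xD021251F.
Top bit is set, so as a signed 32-bit value this is 0xD021251F − 2^32 = -803134177.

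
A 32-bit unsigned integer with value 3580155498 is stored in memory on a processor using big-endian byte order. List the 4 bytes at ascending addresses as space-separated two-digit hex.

3580155498 in hexadecimal, padded to 32 bits, is 0xD564D66A.
Split into bytes (most-significant first): D5 64 D6 6A.
In big-endian order the high byte comes first in memory.
So the memory order matches the most-significant-first order: D5 64 D6 6A.

D5 64 D6 6A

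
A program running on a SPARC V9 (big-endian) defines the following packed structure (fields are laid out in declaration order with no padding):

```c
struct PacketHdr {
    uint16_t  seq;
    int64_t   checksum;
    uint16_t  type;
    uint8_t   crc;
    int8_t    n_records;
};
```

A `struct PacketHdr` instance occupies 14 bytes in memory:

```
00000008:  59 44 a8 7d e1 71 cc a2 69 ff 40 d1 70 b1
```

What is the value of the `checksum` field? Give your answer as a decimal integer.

-6305636024368076289

`checksum` follows `seq` (2 bytes), so it starts at byte offset 2 and occupies 8 bytes.
Bytes at offsets 2..9: A8 7D E1 71 CC A2 69 FF.
Big-endian: lowest address holds the most-significant byte.
The bytes are already most-significant first: 0xA87DE171CCA269FF.
Top bit is set, so as a signed 64-bit value this is 0xA87DE171CCA269FF − 2^64 = -6305636024368076289.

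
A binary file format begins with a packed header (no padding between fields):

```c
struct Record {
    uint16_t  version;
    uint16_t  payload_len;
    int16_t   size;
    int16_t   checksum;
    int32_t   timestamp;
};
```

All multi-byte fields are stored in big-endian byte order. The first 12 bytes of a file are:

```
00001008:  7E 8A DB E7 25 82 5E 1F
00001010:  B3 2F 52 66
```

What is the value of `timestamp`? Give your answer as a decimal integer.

-1288744346

`timestamp` follows `version` (2 B), `payload_len` (2 B), `size` (2 B), `checksum` (2 B), so it starts at offset 2 + 2 + 2 + 2 = 8 and occupies 4 bytes.
Bytes at offsets 8..11: B3 2F 52 66.
Big-endian stores the most-significant byte at the lowest address.
The bytes are already most-significant first: 0xB32F5266.
Top bit is set, so as a signed 32-bit value this is 0xB32F5266 − 2^32 = -1288744346.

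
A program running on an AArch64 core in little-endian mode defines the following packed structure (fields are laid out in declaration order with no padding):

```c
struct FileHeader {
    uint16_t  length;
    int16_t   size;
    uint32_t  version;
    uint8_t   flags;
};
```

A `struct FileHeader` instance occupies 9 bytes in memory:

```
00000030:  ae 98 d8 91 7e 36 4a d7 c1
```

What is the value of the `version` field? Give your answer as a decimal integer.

`version` follows `length` (2 B), `size` (2 B), so it starts at offset 2 + 2 = 4 and occupies 4 bytes.
Bytes at offsets 4..7: 7E 36 4A D7.
Little-endian stores the least-significant byte at the lowest address.
Reassemble most-significant byte first: D7 4A 36 7E → 0xD74A367E.
0xD74A367E = 3611965054.

3611965054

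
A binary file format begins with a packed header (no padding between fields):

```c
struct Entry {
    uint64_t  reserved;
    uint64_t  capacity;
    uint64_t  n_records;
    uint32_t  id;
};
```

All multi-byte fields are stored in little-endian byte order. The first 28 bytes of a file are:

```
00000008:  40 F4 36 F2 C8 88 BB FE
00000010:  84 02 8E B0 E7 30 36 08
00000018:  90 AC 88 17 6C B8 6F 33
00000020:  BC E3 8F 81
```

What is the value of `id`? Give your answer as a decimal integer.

`id` follows `reserved` (8 B), `capacity` (8 B), `n_records` (8 B), so it starts at offset 8 + 8 + 8 = 24 and occupies 4 bytes.
Bytes at offsets 24..27: BC E3 8F 81.
Little-endian: lowest address holds the least-significant byte.
Reassemble most-significant byte first: 81 8F E3 BC → 0x818FE3BC.
0x818FE3BC = 2173690812.

2173690812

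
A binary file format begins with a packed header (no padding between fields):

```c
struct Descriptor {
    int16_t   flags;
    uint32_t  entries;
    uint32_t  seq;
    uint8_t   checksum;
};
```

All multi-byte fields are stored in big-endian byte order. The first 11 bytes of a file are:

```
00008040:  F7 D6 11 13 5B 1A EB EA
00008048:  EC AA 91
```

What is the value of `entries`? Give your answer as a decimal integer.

`entries` follows `flags` (2 bytes), so it starts at byte offset 2 and occupies 4 bytes.
Bytes at offsets 2..5: 11 13 5B 1A.
Big-endian stores the most-significant byte at the lowest address.
The bytes are already most-significant first: 0x11135B1A.
0x11135B1A = 286481178.

286481178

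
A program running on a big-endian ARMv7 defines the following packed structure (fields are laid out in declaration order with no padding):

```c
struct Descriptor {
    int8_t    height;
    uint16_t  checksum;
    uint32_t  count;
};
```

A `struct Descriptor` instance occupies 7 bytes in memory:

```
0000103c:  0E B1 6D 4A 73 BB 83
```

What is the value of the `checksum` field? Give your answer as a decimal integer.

`checksum` follows `height` (1 byte), so it starts at byte offset 1 and occupies 2 bytes.
Bytes at offsets 1..2: B1 6D.
Big-endian: lowest address holds the most-significant byte.
The bytes are already most-significant first: 0xB16D.
0xB16D = 45421.

45421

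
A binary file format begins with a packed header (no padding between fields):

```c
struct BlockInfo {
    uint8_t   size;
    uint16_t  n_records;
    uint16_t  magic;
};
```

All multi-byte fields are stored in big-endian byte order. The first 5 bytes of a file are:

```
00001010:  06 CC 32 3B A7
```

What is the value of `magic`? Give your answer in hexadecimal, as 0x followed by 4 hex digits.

0x3BA7

`magic` follows `size` (1 B), `n_records` (2 B), so it starts at offset 1 + 2 = 3 and occupies 2 bytes.
Bytes at offsets 3..4: 3B A7.
In big-endian order the high byte comes first in memory.
The bytes are already most-significant first: 0x3BA7.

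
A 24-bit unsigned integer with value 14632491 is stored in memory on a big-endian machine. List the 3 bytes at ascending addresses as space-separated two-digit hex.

DF 46 2B

14632491 in hexadecimal, padded to 24 bits, is 0xDF462B.
Split into bytes (most-significant first): DF 46 2B.
Big-endian stores the most-significant byte at the lowest address.
So the memory order matches the most-significant-first order: DF 46 2B.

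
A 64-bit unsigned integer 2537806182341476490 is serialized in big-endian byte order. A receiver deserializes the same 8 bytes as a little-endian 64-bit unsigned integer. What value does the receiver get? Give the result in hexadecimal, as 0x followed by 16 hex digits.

0x8A0041E746193823

2537806182341476490 in 64-bit hexadecimal is 0x23381946E741008A.
Stored big-endian, the bytes at ascending addresses are 23 38 19 46 E7 41 00 8A.
Read back as little-endian, the first byte is least significant, giving 0x8A0041E746193823.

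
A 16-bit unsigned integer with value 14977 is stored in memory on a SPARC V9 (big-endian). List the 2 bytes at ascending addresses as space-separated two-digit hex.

3A 81

14977 in hexadecimal, padded to 16 bits, is 0x3A81.
Split into bytes (most-significant first): 3A 81.
Big-endian: lowest address holds the most-significant byte.
So the memory order matches the most-significant-first order: 3A 81.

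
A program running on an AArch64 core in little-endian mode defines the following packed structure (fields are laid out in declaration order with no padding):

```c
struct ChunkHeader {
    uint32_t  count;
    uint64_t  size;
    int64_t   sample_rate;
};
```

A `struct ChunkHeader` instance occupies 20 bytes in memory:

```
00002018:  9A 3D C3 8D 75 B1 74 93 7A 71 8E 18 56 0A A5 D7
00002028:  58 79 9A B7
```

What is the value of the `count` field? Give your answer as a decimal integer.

`count` is the first field, at byte offset 0, occupying 4 bytes.
Bytes at offsets 0..3: 9A 3D C3 8D.
Little-endian: lowest address holds the least-significant byte.
Reassemble most-significant byte first: 8D C3 3D 9A → 0x8DC33D9A.
0x8DC33D9A = 2378382746.

2378382746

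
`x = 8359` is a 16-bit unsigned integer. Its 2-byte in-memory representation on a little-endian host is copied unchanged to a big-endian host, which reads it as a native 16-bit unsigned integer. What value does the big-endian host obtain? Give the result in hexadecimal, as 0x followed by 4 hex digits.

8359 in 16-bit hexadecimal is 0x20A7.
Stored little-endian, the bytes at ascending addresses are A7 20.
Read back as big-endian, the last byte is least significant, giving 0xA720.

0xA720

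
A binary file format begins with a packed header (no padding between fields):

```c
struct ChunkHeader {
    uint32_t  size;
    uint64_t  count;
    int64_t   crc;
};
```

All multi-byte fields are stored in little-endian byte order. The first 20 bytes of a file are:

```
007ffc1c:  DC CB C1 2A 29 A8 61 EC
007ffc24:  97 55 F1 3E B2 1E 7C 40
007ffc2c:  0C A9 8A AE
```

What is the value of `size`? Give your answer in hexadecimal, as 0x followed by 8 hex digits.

0x2AC1CBDC

`size` is the first field, at byte offset 0, occupying 4 bytes.
Bytes at offsets 0..3: DC CB C1 2A.
In little-endian order the low byte comes first in memory.
Reassemble most-significant byte first: 2A C1 CB DC → 0x2AC1CBDC.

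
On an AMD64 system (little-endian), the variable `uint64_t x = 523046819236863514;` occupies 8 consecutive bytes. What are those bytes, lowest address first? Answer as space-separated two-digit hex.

523046819236863514 in hexadecimal, padded to 64 bits, is 0x07423C4F9582DE1A.
Split into bytes (most-significant first): 07 42 3C 4F 95 82 DE 1A.
Little-endian stores the least-significant byte at the lowest address.
So at ascending addresses the bytes are 1A DE 82 95 4F 3C 42 07.

1A DE 82 95 4F 3C 42 07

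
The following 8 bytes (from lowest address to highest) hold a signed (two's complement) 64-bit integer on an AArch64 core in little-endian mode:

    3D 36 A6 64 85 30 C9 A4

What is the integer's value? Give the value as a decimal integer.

Little-endian: lowest address holds the least-significant byte.
Reassemble most-significant byte first: A4 C9 30 85 64 A6 36 3D → 0xA4C9308564A6363D.
Top bit is set, so as a signed 64-bit value this is 0xA4C9308564A6363D − 2^64 = -6572668831693130179.

-6572668831693130179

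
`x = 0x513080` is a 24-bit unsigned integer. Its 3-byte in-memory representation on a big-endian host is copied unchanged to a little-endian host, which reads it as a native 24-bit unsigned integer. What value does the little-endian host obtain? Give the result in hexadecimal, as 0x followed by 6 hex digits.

0x803051

Stored big-endian, the bytes at ascending addresses are 51 30 80.
Read back as little-endian, the first byte is least significant, giving 0x803051.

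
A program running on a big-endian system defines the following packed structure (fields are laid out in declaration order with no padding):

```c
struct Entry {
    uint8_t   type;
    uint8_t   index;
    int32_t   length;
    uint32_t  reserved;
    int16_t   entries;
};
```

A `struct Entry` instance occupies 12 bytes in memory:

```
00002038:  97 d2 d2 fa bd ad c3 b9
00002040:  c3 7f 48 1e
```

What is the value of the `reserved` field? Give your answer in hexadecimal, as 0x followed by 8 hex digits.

`reserved` follows `type` (1 B), `index` (1 B), `length` (4 B), so it starts at offset 1 + 1 + 4 = 6 and occupies 4 bytes.
Bytes at offsets 6..9: C3 B9 C3 7F.
In big-endian order the high byte comes first in memory.
The bytes are already most-significant first: 0xC3B9C37F.

0xC3B9C37F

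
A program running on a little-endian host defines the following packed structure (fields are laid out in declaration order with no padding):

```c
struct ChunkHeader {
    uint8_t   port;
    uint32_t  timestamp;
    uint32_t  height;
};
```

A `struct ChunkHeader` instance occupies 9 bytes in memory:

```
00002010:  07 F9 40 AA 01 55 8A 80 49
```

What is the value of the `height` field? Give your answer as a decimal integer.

1233160789

`height` follows `port` (1 B), `timestamp` (4 B), so it starts at offset 1 + 4 = 5 and occupies 4 bytes.
Bytes at offsets 5..8: 55 8A 80 49.
In little-endian order the low byte comes first in memory.
Reassemble most-significant byte first: 49 80 8A 55 → 0x49808A55.
0x49808A55 = 1233160789.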